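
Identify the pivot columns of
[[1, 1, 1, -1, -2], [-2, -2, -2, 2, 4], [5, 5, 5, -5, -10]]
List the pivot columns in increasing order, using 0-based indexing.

0

R2 -> R2 + 2·R1
  [ 1  1  1  -1   -2 ]
  [ 0  0  0   0    0 ]
  [ 5  5  5  -5  -10 ]
R3 -> R3 − 5·R1
  [ 1  1  1  -1  -2 ]
  [ 0  0  0   0   0 ]
  [ 0  0  0   0   0 ]
Pivot columns are the columns containing a leading 1.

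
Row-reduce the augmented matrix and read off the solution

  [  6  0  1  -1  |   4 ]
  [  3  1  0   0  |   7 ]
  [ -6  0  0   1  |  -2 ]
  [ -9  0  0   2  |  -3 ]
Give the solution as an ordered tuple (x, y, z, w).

(1/3, 6, 2, 0)

r1 → 1/6·r1
  [  1  0  1/6  -1/6  |  2/3 ]
  [  3  1    0     0  |    7 ]
  [ -6  0    0     1  |   -2 ]
  [ -9  0    0     2  |   -3 ]
r2 → r2 − 3·r1
  [  1  0   1/6  -1/6  |  2/3 ]
  [  0  1  -1/2   1/2  |    5 ]
  [ -6  0     0     1  |   -2 ]
  [ -9  0     0     2  |   -3 ]
r3 → r3 + 6·r1
  [  1  0   1/6  -1/6  |  2/3 ]
  [  0  1  -1/2   1/2  |    5 ]
  [  0  0     1     0  |    2 ]
  [ -9  0     0     2  |   -3 ]
r4 → r4 + 9·r1
  [ 1  0   1/6  -1/6  |  2/3 ]
  [ 0  1  -1/2   1/2  |    5 ]
  [ 0  0     1     0  |    2 ]
  [ 0  0   3/2   1/2  |    3 ]
r4 → r4 − 3/2·r3
  [ 1  0   1/6  -1/6  |  2/3 ]
  [ 0  1  -1/2   1/2  |    5 ]
  [ 0  0     1     0  |    2 ]
  [ 0  0     0   1/2  |    0 ]
r4 → 2·r4
  [ 1  0   1/6  -1/6  |  2/3 ]
  [ 0  1  -1/2   1/2  |    5 ]
  [ 0  0     1     0  |    2 ]
  [ 0  0     0     1  |    0 ]
r2 → r2 − 1/2·r4
  [ 1  0   1/6  -1/6  |  2/3 ]
  [ 0  1  -1/2     0  |    5 ]
  [ 0  0     1     0  |    2 ]
  [ 0  0     0     1  |    0 ]
r1 → r1 + 1/6·r4
  [ 1  0   1/6  0  |  2/3 ]
  [ 0  1  -1/2  0  |    5 ]
  [ 0  0     1  0  |    2 ]
  [ 0  0     0  1  |    0 ]
r2 → r2 + 1/2·r3
  [ 1  0  1/6  0  |  2/3 ]
  [ 0  1    0  0  |    6 ]
  [ 0  0    1  0  |    2 ]
  [ 0  0    0  1  |    0 ]
r1 → r1 − 1/6·r3
  [ 1  0  0  0  |  1/3 ]
  [ 0  1  0  0  |    6 ]
  [ 0  0  1  0  |    2 ]
  [ 0  0  0  1  |    0 ]
Reading off the last column: x = 1/3, y = 6, z = 2, w = 0.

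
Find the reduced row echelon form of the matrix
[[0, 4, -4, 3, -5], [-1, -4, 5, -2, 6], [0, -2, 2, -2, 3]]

[[1, 0, -1, 0, -2], [0, 1, -1, 0, -1/2], [0, 0, 0, 1, -1]]

ρ1 <-> ρ2
  [ -1  -4   5  -2   6 ]
  [  0   4  -4   3  -5 ]
  [  0  -2   2  -2   3 ]
ρ1 ← -1·ρ1
  [ 1   4  -5   2  -6 ]
  [ 0   4  -4   3  -5 ]
  [ 0  -2   2  -2   3 ]
ρ2 ← 1/4·ρ2
  [ 1   4  -5    2    -6 ]
  [ 0   1  -1  3/4  -5/4 ]
  [ 0  -2   2   -2     3 ]
ρ3 ← ρ3 + 2·ρ2
  [ 1  4  -5     2    -6 ]
  [ 0  1  -1   3/4  -5/4 ]
  [ 0  0   0  -1/2   1/2 ]
ρ3 ← -2·ρ3
  [ 1  4  -5    2    -6 ]
  [ 0  1  -1  3/4  -5/4 ]
  [ 0  0   0    1    -1 ]
ρ2 ← ρ2 − 3/4·ρ3
  [ 1  4  -5  2    -6 ]
  [ 0  1  -1  0  -1/2 ]
  [ 0  0   0  1    -1 ]
ρ1 ← ρ1 − 2·ρ3
  [ 1  4  -5  0    -4 ]
  [ 0  1  -1  0  -1/2 ]
  [ 0  0   0  1    -1 ]
ρ1 ← ρ1 − 4·ρ2
  [ 1  0  -1  0    -2 ]
  [ 0  1  -1  0  -1/2 ]
  [ 0  0   0  1    -1 ]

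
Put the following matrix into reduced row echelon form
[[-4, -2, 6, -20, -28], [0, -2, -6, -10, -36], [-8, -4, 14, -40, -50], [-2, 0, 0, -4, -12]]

[[1, 0, 0, 0, 2], [0, 1, 0, 0, -1], [0, 0, 1, 0, 3], [0, 0, 0, 1, 2]]

Multiply R1 by -1/4.
  [  1  1/2  -3/2    5    7 ]
  [  0   -2    -6  -10  -36 ]
  [ -8   -4    14  -40  -50 ]
  [ -2    0     0   -4  -12 ]
Add 8 times R1 to R3.
  [  1  1/2  -3/2    5    7 ]
  [  0   -2    -6  -10  -36 ]
  [  0    0     2    0    6 ]
  [ -2    0     0   -4  -12 ]
Add 2 times R1 to R4.
  [ 1  1/2  -3/2    5    7 ]
  [ 0   -2    -6  -10  -36 ]
  [ 0    0     2    0    6 ]
  [ 0    1    -3    6    2 ]
Multiply R2 by -1/2.
  [ 1  1/2  -3/2  5   7 ]
  [ 0    1     3  5  18 ]
  [ 0    0     2  0   6 ]
  [ 0    1    -3  6   2 ]
Subtract R2 from R4.
  [ 1  1/2  -3/2  5    7 ]
  [ 0    1     3  5   18 ]
  [ 0    0     2  0    6 ]
  [ 0    0    -6  1  -16 ]
Multiply R3 by 1/2.
  [ 1  1/2  -3/2  5    7 ]
  [ 0    1     3  5   18 ]
  [ 0    0     1  0    3 ]
  [ 0    0    -6  1  -16 ]
Add 6 times R3 to R4.
  [ 1  1/2  -3/2  5   7 ]
  [ 0    1     3  5  18 ]
  [ 0    0     1  0   3 ]
  [ 0    0     0  1   2 ]
Subtract 5 times R4 from R2.
  [ 1  1/2  -3/2  5  7 ]
  [ 0    1     3  0  8 ]
  [ 0    0     1  0  3 ]
  [ 0    0     0  1  2 ]
Subtract 5 times R4 from R1.
  [ 1  1/2  -3/2  0  -3 ]
  [ 0    1     3  0   8 ]
  [ 0    0     1  0   3 ]
  [ 0    0     0  1   2 ]
Subtract 3 times R3 from R2.
  [ 1  1/2  -3/2  0  -3 ]
  [ 0    1     0  0  -1 ]
  [ 0    0     1  0   3 ]
  [ 0    0     0  1   2 ]
Add 3/2 times R3 to R1.
  [ 1  1/2  0  0  3/2 ]
  [ 0    1  0  0   -1 ]
  [ 0    0  1  0    3 ]
  [ 0    0  0  1    2 ]
Subtract 1/2 times R2 from R1.
  [ 1  0  0  0   2 ]
  [ 0  1  0  0  -1 ]
  [ 0  0  1  0   3 ]
  [ 0  0  0  1   2 ]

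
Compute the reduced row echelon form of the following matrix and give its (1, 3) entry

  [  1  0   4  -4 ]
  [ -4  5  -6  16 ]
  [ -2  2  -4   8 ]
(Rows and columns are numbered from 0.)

0

R2 → R2 + 4·R1
  [  1  0   4  -4 ]
  [  0  5  10   0 ]
  [ -2  2  -4   8 ]
R3 → R3 + 2·R1
  [ 1  0   4  -4 ]
  [ 0  5  10   0 ]
  [ 0  2   4   0 ]
R2 → 1/5·R2
  [ 1  0  4  -4 ]
  [ 0  1  2   0 ]
  [ 0  2  4   0 ]
R3 → R3 − 2·R2
  [ 1  0  4  -4 ]
  [ 0  1  2   0 ]
  [ 0  0  0   0 ]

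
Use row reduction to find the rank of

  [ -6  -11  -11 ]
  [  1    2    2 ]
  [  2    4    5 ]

rank = 3

ρ1 := -1/6·ρ1
  [ 1  11/6  11/6 ]
  [ 1     2     2 ]
  [ 2     4     5 ]
ρ2 := ρ2 − ρ1
  [ 1  11/6  11/6 ]
  [ 0   1/6   1/6 ]
  [ 2     4     5 ]
ρ3 := ρ3 − 2·ρ1
  [ 1  11/6  11/6 ]
  [ 0   1/6   1/6 ]
  [ 0   1/3   4/3 ]
ρ2 := 6·ρ2
  [ 1  11/6  11/6 ]
  [ 0     1     1 ]
  [ 0   1/3   4/3 ]
ρ3 := ρ3 − 1/3·ρ2
  [ 1  11/6  11/6 ]
  [ 0     1     1 ]
  [ 0     0     1 ]
ρ2 := ρ2 − ρ3
  [ 1  11/6  11/6 ]
  [ 0     1     0 ]
  [ 0     0     1 ]
ρ1 := ρ1 − 11/6·ρ3
  [ 1  11/6  0 ]
  [ 0     1  0 ]
  [ 0     0  1 ]
ρ1 := ρ1 − 11/6·ρ2
  [ 1  0  0 ]
  [ 0  1  0 ]
  [ 0  0  1 ]
The reduced form has 3 nonzero rows.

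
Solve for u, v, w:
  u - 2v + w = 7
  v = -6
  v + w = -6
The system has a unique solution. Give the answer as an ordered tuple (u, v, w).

(-5, -6, 0)

Form the augmented matrix and row-reduce:
  [ 1  -2  1  |   7 ]
  [ 0   1  0  |  -6 ]
  [ 0   1  1  |  -6 ]
R3 -> R3 − R2
  [ 1  -2  1  |   7 ]
  [ 0   1  0  |  -6 ]
  [ 0   0  1  |   0 ]
R1 -> R1 − R3
  [ 1  -2  0  |   7 ]
  [ 0   1  0  |  -6 ]
  [ 0   0  1  |   0 ]
R1 -> R1 + 2·R2
  [ 1  0  0  |  -5 ]
  [ 0  1  0  |  -6 ]
  [ 0  0  1  |   0 ]
Reading off the last column: u = -5, v = -6, w = 0.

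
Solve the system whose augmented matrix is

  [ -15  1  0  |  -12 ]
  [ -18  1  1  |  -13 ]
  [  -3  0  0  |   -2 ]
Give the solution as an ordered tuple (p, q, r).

r1 -> -1/15·r1
  [   1  -1/15  0  |  4/5 ]
  [ -18      1  1  |  -13 ]
  [  -3      0  0  |   -2 ]
r2 -> r2 + 18·r1
  [  1  -1/15  0  |  4/5 ]
  [  0   -1/5  1  |  7/5 ]
  [ -3      0  0  |   -2 ]
r3 -> r3 + 3·r1
  [ 1  -1/15  0  |  4/5 ]
  [ 0   -1/5  1  |  7/5 ]
  [ 0   -1/5  0  |  2/5 ]
r2 -> -5·r2
  [ 1  -1/15   0  |  4/5 ]
  [ 0      1  -5  |   -7 ]
  [ 0   -1/5   0  |  2/5 ]
r3 -> r3 + 1/5·r2
  [ 1  -1/15   0  |  4/5 ]
  [ 0      1  -5  |   -7 ]
  [ 0      0  -1  |   -1 ]
r3 -> -1·r3
  [ 1  -1/15   0  |  4/5 ]
  [ 0      1  -5  |   -7 ]
  [ 0      0   1  |    1 ]
r2 -> r2 + 5·r3
  [ 1  -1/15  0  |  4/5 ]
  [ 0      1  0  |   -2 ]
  [ 0      0  1  |    1 ]
r1 -> r1 + 1/15·r2
  [ 1  0  0  |  2/3 ]
  [ 0  1  0  |   -2 ]
  [ 0  0  1  |    1 ]
Reading off the last column: p = 2/3, q = -2, r = 1.

(2/3, -2, 1)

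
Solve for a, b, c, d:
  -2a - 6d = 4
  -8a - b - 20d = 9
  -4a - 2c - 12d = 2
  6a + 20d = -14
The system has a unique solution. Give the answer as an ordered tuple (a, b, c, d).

(1, 3, 3, -1)

Form the augmented matrix and row-reduce:
  [ -2   0   0   -6  |    4 ]
  [ -8  -1   0  -20  |    9 ]
  [ -4   0  -2  -12  |    2 ]
  [  6   0   0   20  |  -14 ]
R1 → -1/2·R1
  [  1   0   0    3  |   -2 ]
  [ -8  -1   0  -20  |    9 ]
  [ -4   0  -2  -12  |    2 ]
  [  6   0   0   20  |  -14 ]
R2 → R2 + 8·R1
  [  1   0   0    3  |   -2 ]
  [  0  -1   0    4  |   -7 ]
  [ -4   0  -2  -12  |    2 ]
  [  6   0   0   20  |  -14 ]
R3 → R3 + 4·R1
  [ 1   0   0   3  |   -2 ]
  [ 0  -1   0   4  |   -7 ]
  [ 0   0  -2   0  |   -6 ]
  [ 6   0   0  20  |  -14 ]
R4 → R4 − 6·R1
  [ 1   0   0  3  |  -2 ]
  [ 0  -1   0  4  |  -7 ]
  [ 0   0  -2  0  |  -6 ]
  [ 0   0   0  2  |  -2 ]
R2 → -1·R2
  [ 1  0   0   3  |  -2 ]
  [ 0  1   0  -4  |   7 ]
  [ 0  0  -2   0  |  -6 ]
  [ 0  0   0   2  |  -2 ]
R3 → -1/2·R3
  [ 1  0  0   3  |  -2 ]
  [ 0  1  0  -4  |   7 ]
  [ 0  0  1   0  |   3 ]
  [ 0  0  0   2  |  -2 ]
R4 → 1/2·R4
  [ 1  0  0   3  |  -2 ]
  [ 0  1  0  -4  |   7 ]
  [ 0  0  1   0  |   3 ]
  [ 0  0  0   1  |  -1 ]
R2 → R2 + 4·R4
  [ 1  0  0  3  |  -2 ]
  [ 0  1  0  0  |   3 ]
  [ 0  0  1  0  |   3 ]
  [ 0  0  0  1  |  -1 ]
R1 → R1 − 3·R4
  [ 1  0  0  0  |   1 ]
  [ 0  1  0  0  |   3 ]
  [ 0  0  1  0  |   3 ]
  [ 0  0  0  1  |  -1 ]
Reading off the last column: a = 1, b = 3, c = 3, d = -1.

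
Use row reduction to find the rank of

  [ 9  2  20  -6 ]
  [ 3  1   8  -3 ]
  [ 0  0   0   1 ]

rank = 3

ρ1 → 1/9·ρ1
ρ2 → ρ2 − 3·ρ1
ρ2 → 3·ρ2
ρ2 → ρ2 + 3·ρ3
ρ1 → ρ1 + 2/3·ρ3
ρ1 → ρ1 − 2/9·ρ2
The reduced form has 3 nonzero rows.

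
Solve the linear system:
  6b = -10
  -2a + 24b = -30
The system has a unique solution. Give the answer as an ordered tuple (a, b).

(-5, -5/3)

Form the augmented matrix and row-reduce:
  [  0   6  |  -10 ]
  [ -2  24  |  -30 ]
R1 ↔ R2
  [ -2  24  |  -30 ]
  [  0   6  |  -10 ]
R1 → -1/2·R1
  [ 1  -12  |   15 ]
  [ 0    6  |  -10 ]
R2 → 1/6·R2
  [ 1  -12  |    15 ]
  [ 0    1  |  -5/3 ]
R1 → R1 + 12·R2
  [ 1  0  |    -5 ]
  [ 0  1  |  -5/3 ]
Reading off the last column: a = -5, b = -5/3.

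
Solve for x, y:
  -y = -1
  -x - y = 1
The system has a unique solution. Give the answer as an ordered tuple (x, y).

Form the augmented matrix and row-reduce:
  [  0  -1  |  -1 ]
  [ -1  -1  |   1 ]
Swap ρ1 and ρ2.
  [ -1  -1  |   1 ]
  [  0  -1  |  -1 ]
Multiply ρ1 by -1.
  [ 1   1  |  -1 ]
  [ 0  -1  |  -1 ]
Multiply ρ2 by -1.
  [ 1  1  |  -1 ]
  [ 0  1  |   1 ]
Subtract ρ2 from ρ1.
  [ 1  0  |  -2 ]
  [ 0  1  |   1 ]
Reading off the last column: x = -2, y = 1.

(-2, 1)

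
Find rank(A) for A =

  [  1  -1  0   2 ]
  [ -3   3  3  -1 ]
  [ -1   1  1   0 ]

rank = 3

Add 3 times R1 to R2.
  [  1  -1  0  2 ]
  [  0   0  3  5 ]
  [ -1   1  1  0 ]
Add R1 to R3.
  [ 1  -1  0  2 ]
  [ 0   0  3  5 ]
  [ 0   0  1  2 ]
Multiply R2 by 1/3.
  [ 1  -1  0    2 ]
  [ 0   0  1  5/3 ]
  [ 0   0  1    2 ]
Subtract R2 from R3.
  [ 1  -1  0    2 ]
  [ 0   0  1  5/3 ]
  [ 0   0  0  1/3 ]
Multiply R3 by 3.
  [ 1  -1  0    2 ]
  [ 0   0  1  5/3 ]
  [ 0   0  0    1 ]
Subtract 5/3 times R3 from R2.
  [ 1  -1  0  2 ]
  [ 0   0  1  0 ]
  [ 0   0  0  1 ]
Subtract 2 times R3 from R1.
  [ 1  -1  0  0 ]
  [ 0   0  1  0 ]
  [ 0   0  0  1 ]
The reduced form has 3 nonzero rows.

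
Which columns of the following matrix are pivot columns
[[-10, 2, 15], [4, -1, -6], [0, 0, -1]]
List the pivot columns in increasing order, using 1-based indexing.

R1 := -1/10·R1
  [ 1  -1/5  -3/2 ]
  [ 4    -1    -6 ]
  [ 0     0    -1 ]
R2 := R2 − 4·R1
  [ 1  -1/5  -3/2 ]
  [ 0  -1/5     0 ]
  [ 0     0    -1 ]
R2 := -5·R2
  [ 1  -1/5  -3/2 ]
  [ 0     1     0 ]
  [ 0     0    -1 ]
R3 := -1·R3
  [ 1  -1/5  -3/2 ]
  [ 0     1     0 ]
  [ 0     0     1 ]
R1 := R1 + 3/2·R3
  [ 1  -1/5  0 ]
  [ 0     1  0 ]
  [ 0     0  1 ]
R1 := R1 + 1/5·R2
  [ 1  0  0 ]
  [ 0  1  0 ]
  [ 0  0  1 ]
Pivot columns are the columns containing a leading 1.

1, 2, 3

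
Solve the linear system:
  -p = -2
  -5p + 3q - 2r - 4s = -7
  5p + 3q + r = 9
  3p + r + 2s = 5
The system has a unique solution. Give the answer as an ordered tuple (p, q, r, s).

(2, 1/3, -2, 1/2)

Form the augmented matrix and row-reduce:
  [ -1  0   0   0  |  -2 ]
  [ -5  3  -2  -4  |  -7 ]
  [  5  3   1   0  |   9 ]
  [  3  0   1   2  |   5 ]
r1 -> -1·r1
  [  1  0   0   0  |   2 ]
  [ -5  3  -2  -4  |  -7 ]
  [  5  3   1   0  |   9 ]
  [  3  0   1   2  |   5 ]
r2 -> r2 + 5·r1
  [ 1  0   0   0  |  2 ]
  [ 0  3  -2  -4  |  3 ]
  [ 5  3   1   0  |  9 ]
  [ 3  0   1   2  |  5 ]
r3 -> r3 − 5·r1
  [ 1  0   0   0  |   2 ]
  [ 0  3  -2  -4  |   3 ]
  [ 0  3   1   0  |  -1 ]
  [ 3  0   1   2  |   5 ]
r4 -> r4 − 3·r1
  [ 1  0   0   0  |   2 ]
  [ 0  3  -2  -4  |   3 ]
  [ 0  3   1   0  |  -1 ]
  [ 0  0   1   2  |  -1 ]
r2 -> 1/3·r2
  [ 1  0     0     0  |   2 ]
  [ 0  1  -2/3  -4/3  |   1 ]
  [ 0  3     1     0  |  -1 ]
  [ 0  0     1     2  |  -1 ]
r3 -> r3 − 3·r2
  [ 1  0     0     0  |   2 ]
  [ 0  1  -2/3  -4/3  |   1 ]
  [ 0  0     3     4  |  -4 ]
  [ 0  0     1     2  |  -1 ]
r3 -> 1/3·r3
  [ 1  0     0     0  |     2 ]
  [ 0  1  -2/3  -4/3  |     1 ]
  [ 0  0     1   4/3  |  -4/3 ]
  [ 0  0     1     2  |    -1 ]
r4 -> r4 − r3
  [ 1  0     0     0  |     2 ]
  [ 0  1  -2/3  -4/3  |     1 ]
  [ 0  0     1   4/3  |  -4/3 ]
  [ 0  0     0   2/3  |   1/3 ]
r4 -> 3/2·r4
  [ 1  0     0     0  |     2 ]
  [ 0  1  -2/3  -4/3  |     1 ]
  [ 0  0     1   4/3  |  -4/3 ]
  [ 0  0     0     1  |   1/2 ]
r3 -> r3 − 4/3·r4
  [ 1  0     0     0  |    2 ]
  [ 0  1  -2/3  -4/3  |    1 ]
  [ 0  0     1     0  |   -2 ]
  [ 0  0     0     1  |  1/2 ]
r2 -> r2 + 4/3·r4
  [ 1  0     0  0  |    2 ]
  [ 0  1  -2/3  0  |  5/3 ]
  [ 0  0     1  0  |   -2 ]
  [ 0  0     0  1  |  1/2 ]
r2 -> r2 + 2/3·r3
  [ 1  0  0  0  |    2 ]
  [ 0  1  0  0  |  1/3 ]
  [ 0  0  1  0  |   -2 ]
  [ 0  0  0  1  |  1/2 ]
Reading off the last column: p = 2, q = 1/3, r = -2, s = 1/2.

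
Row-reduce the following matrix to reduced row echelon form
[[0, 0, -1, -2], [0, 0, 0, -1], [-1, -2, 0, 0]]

ρ1 <=> ρ3
  [ -1  -2   0   0 ]
  [  0   0   0  -1 ]
  [  0   0  -1  -2 ]
ρ1 → -1·ρ1
  [ 1  2   0   0 ]
  [ 0  0   0  -1 ]
  [ 0  0  -1  -2 ]
ρ2 <=> ρ3
  [ 1  2   0   0 ]
  [ 0  0  -1  -2 ]
  [ 0  0   0  -1 ]
ρ2 → -1·ρ2
  [ 1  2  0   0 ]
  [ 0  0  1   2 ]
  [ 0  0  0  -1 ]
ρ3 → -1·ρ3
  [ 1  2  0  0 ]
  [ 0  0  1  2 ]
  [ 0  0  0  1 ]
ρ2 → ρ2 − 2·ρ3
  [ 1  2  0  0 ]
  [ 0  0  1  0 ]
  [ 0  0  0  1 ]

[[1, 2, 0, 0], [0, 0, 1, 0], [0, 0, 0, 1]]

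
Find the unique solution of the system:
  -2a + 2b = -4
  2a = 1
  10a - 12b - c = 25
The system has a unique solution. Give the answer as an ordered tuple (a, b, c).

(1/2, -3/2, -2)

Form the augmented matrix and row-reduce:
  [ -2    2   0  |  -4 ]
  [  2    0   0  |   1 ]
  [ 10  -12  -1  |  25 ]
R1 -> -1/2·R1
  [  1   -1   0  |   2 ]
  [  2    0   0  |   1 ]
  [ 10  -12  -1  |  25 ]
R2 -> R2 − 2·R1
  [  1   -1   0  |   2 ]
  [  0    2   0  |  -3 ]
  [ 10  -12  -1  |  25 ]
R3 -> R3 − 10·R1
  [ 1  -1   0  |   2 ]
  [ 0   2   0  |  -3 ]
  [ 0  -2  -1  |   5 ]
R2 -> 1/2·R2
  [ 1  -1   0  |     2 ]
  [ 0   1   0  |  -3/2 ]
  [ 0  -2  -1  |     5 ]
R3 -> R3 + 2·R2
  [ 1  -1   0  |     2 ]
  [ 0   1   0  |  -3/2 ]
  [ 0   0  -1  |     2 ]
R3 -> -1·R3
  [ 1  -1  0  |     2 ]
  [ 0   1  0  |  -3/2 ]
  [ 0   0  1  |    -2 ]
R1 -> R1 + R2
  [ 1  0  0  |   1/2 ]
  [ 0  1  0  |  -3/2 ]
  [ 0  0  1  |    -2 ]
Reading off the last column: a = 1/2, b = -3/2, c = -2.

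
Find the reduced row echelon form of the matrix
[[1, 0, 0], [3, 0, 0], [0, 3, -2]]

[[1, 0, 0], [0, 1, -2/3], [0, 0, 0]]

r2 -> r2 − 3·r1
r2 ↔ r3
r2 -> 1/3·r2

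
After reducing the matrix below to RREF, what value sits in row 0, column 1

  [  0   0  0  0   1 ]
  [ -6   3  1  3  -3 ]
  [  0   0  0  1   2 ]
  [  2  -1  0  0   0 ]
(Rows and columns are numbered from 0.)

R1 ↔ R2
  [ -6   3  1  3  -3 ]
  [  0   0  0  0   1 ]
  [  0   0  0  1   2 ]
  [  2  -1  0  0   0 ]
R1 := -1/6·R1
  [ 1  -1/2  -1/6  -1/2  1/2 ]
  [ 0     0     0     0    1 ]
  [ 0     0     0     1    2 ]
  [ 2    -1     0     0    0 ]
R4 := R4 − 2·R1
  [ 1  -1/2  -1/6  -1/2  1/2 ]
  [ 0     0     0     0    1 ]
  [ 0     0     0     1    2 ]
  [ 0     0   1/3     1   -1 ]
R2 ↔ R4
  [ 1  -1/2  -1/6  -1/2  1/2 ]
  [ 0     0   1/3     1   -1 ]
  [ 0     0     0     1    2 ]
  [ 0     0     0     0    1 ]
R2 := 3·R2
  [ 1  -1/2  -1/6  -1/2  1/2 ]
  [ 0     0     1     3   -3 ]
  [ 0     0     0     1    2 ]
  [ 0     0     0     0    1 ]
R3 := R3 − 2·R4
  [ 1  -1/2  -1/6  -1/2  1/2 ]
  [ 0     0     1     3   -3 ]
  [ 0     0     0     1    0 ]
  [ 0     0     0     0    1 ]
R2 := R2 + 3·R4
  [ 1  -1/2  -1/6  -1/2  1/2 ]
  [ 0     0     1     3    0 ]
  [ 0     0     0     1    0 ]
  [ 0     0     0     0    1 ]
R1 := R1 − 1/2·R4
  [ 1  -1/2  -1/6  -1/2  0 ]
  [ 0     0     1     3  0 ]
  [ 0     0     0     1  0 ]
  [ 0     0     0     0  1 ]
R2 := R2 − 3·R3
  [ 1  -1/2  -1/6  -1/2  0 ]
  [ 0     0     1     0  0 ]
  [ 0     0     0     1  0 ]
  [ 0     0     0     0  1 ]
R1 := R1 + 1/2·R3
  [ 1  -1/2  -1/6  0  0 ]
  [ 0     0     1  0  0 ]
  [ 0     0     0  1  0 ]
  [ 0     0     0  0  1 ]
R1 := R1 + 1/6·R2
  [ 1  -1/2  0  0  0 ]
  [ 0     0  1  0  0 ]
  [ 0     0  0  1  0 ]
  [ 0     0  0  0  1 ]

-1/2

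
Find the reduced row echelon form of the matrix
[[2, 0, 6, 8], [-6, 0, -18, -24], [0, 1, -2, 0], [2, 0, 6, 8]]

r1 → 1/2·r1
  [  1  0    3    4 ]
  [ -6  0  -18  -24 ]
  [  0  1   -2    0 ]
  [  2  0    6    8 ]
r2 → r2 + 6·r1
  [ 1  0   3  4 ]
  [ 0  0   0  0 ]
  [ 0  1  -2  0 ]
  [ 2  0   6  8 ]
r4 → r4 − 2·r1
  [ 1  0   3  4 ]
  [ 0  0   0  0 ]
  [ 0  1  -2  0 ]
  [ 0  0   0  0 ]
r2 <=> r3
  [ 1  0   3  4 ]
  [ 0  1  -2  0 ]
  [ 0  0   0  0 ]
  [ 0  0   0  0 ]

[[1, 0, 3, 4], [0, 1, -2, 0], [0, 0, 0, 0], [0, 0, 0, 0]]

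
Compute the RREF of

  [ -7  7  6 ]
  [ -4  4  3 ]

[[1, -1, 0], [0, 0, 1]]

r1 → -1/7·r1
r2 → r2 + 4·r1
r2 → -7/3·r2
r1 → r1 + 6/7·r2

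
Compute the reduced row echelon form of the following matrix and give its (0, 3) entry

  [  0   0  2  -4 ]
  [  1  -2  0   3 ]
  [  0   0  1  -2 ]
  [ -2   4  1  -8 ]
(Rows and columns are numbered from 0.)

R1 <-> R2
  [  1  -2  0   3 ]
  [  0   0  2  -4 ]
  [  0   0  1  -2 ]
  [ -2   4  1  -8 ]
R4 := R4 + 2·R1
  [ 1  -2  0   3 ]
  [ 0   0  2  -4 ]
  [ 0   0  1  -2 ]
  [ 0   0  1  -2 ]
R2 := 1/2·R2
  [ 1  -2  0   3 ]
  [ 0   0  1  -2 ]
  [ 0   0  1  -2 ]
  [ 0   0  1  -2 ]
R3 := R3 − R2
  [ 1  -2  0   3 ]
  [ 0   0  1  -2 ]
  [ 0   0  0   0 ]
  [ 0   0  1  -2 ]
R4 := R4 − R2
  [ 1  -2  0   3 ]
  [ 0   0  1  -2 ]
  [ 0   0  0   0 ]
  [ 0   0  0   0 ]

3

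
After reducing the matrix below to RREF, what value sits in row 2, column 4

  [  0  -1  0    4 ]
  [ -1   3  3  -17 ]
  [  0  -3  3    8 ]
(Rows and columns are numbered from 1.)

r1 <=> r2
  [ -1   3  3  -17 ]
  [  0  -1  0    4 ]
  [  0  -3  3    8 ]
r1 ← -1·r1
  [ 1  -3  -3  17 ]
  [ 0  -1   0   4 ]
  [ 0  -3   3   8 ]
r2 ← -1·r2
  [ 1  -3  -3  17 ]
  [ 0   1   0  -4 ]
  [ 0  -3   3   8 ]
r3 ← r3 + 3·r2
  [ 1  -3  -3  17 ]
  [ 0   1   0  -4 ]
  [ 0   0   3  -4 ]
r3 ← 1/3·r3
  [ 1  -3  -3    17 ]
  [ 0   1   0    -4 ]
  [ 0   0   1  -4/3 ]
r1 ← r1 + 3·r3
  [ 1  -3  0    13 ]
  [ 0   1  0    -4 ]
  [ 0   0  1  -4/3 ]
r1 ← r1 + 3·r2
  [ 1  0  0     1 ]
  [ 0  1  0    -4 ]
  [ 0  0  1  -4/3 ]

-4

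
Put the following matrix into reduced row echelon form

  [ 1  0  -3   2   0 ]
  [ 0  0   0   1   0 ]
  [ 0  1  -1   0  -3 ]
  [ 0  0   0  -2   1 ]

[[1, 0, -3, 0, 0], [0, 1, -1, 0, 0], [0, 0, 0, 1, 0], [0, 0, 0, 0, 1]]

ρ2 ↔ ρ3
  [ 1  0  -3   2   0 ]
  [ 0  1  -1   0  -3 ]
  [ 0  0   0   1   0 ]
  [ 0  0   0  -2   1 ]
ρ4 := ρ4 + 2·ρ3
  [ 1  0  -3  2   0 ]
  [ 0  1  -1  0  -3 ]
  [ 0  0   0  1   0 ]
  [ 0  0   0  0   1 ]
ρ2 := ρ2 + 3·ρ4
  [ 1  0  -3  2  0 ]
  [ 0  1  -1  0  0 ]
  [ 0  0   0  1  0 ]
  [ 0  0   0  0  1 ]
ρ1 := ρ1 − 2·ρ3
  [ 1  0  -3  0  0 ]
  [ 0  1  -1  0  0 ]
  [ 0  0   0  1  0 ]
  [ 0  0   0  0  1 ]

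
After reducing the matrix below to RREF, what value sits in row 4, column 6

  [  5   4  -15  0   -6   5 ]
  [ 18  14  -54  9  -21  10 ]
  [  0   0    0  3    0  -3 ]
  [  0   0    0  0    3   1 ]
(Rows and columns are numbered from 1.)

1/3

R1 → 1/5·R1
  [  1  4/5   -3  0  -6/5   1 ]
  [ 18   14  -54  9   -21  10 ]
  [  0    0    0  3     0  -3 ]
  [  0    0    0  0     3   1 ]
R2 → R2 − 18·R1
  [ 1   4/5  -3  0  -6/5   1 ]
  [ 0  -2/5   0  9   3/5  -8 ]
  [ 0     0   0  3     0  -3 ]
  [ 0     0   0  0     3   1 ]
R2 → -5/2·R2
  [ 1  4/5  -3      0  -6/5   1 ]
  [ 0    1   0  -45/2  -3/2  20 ]
  [ 0    0   0      3     0  -3 ]
  [ 0    0   0      0     3   1 ]
R3 → 1/3·R3
  [ 1  4/5  -3      0  -6/5   1 ]
  [ 0    1   0  -45/2  -3/2  20 ]
  [ 0    0   0      1     0  -1 ]
  [ 0    0   0      0     3   1 ]
R4 → 1/3·R4
  [ 1  4/5  -3      0  -6/5    1 ]
  [ 0    1   0  -45/2  -3/2   20 ]
  [ 0    0   0      1     0   -1 ]
  [ 0    0   0      0     1  1/3 ]
R2 → R2 + 3/2·R4
  [ 1  4/5  -3      0  -6/5     1 ]
  [ 0    1   0  -45/2     0  41/2 ]
  [ 0    0   0      1     0    -1 ]
  [ 0    0   0      0     1   1/3 ]
R1 → R1 + 6/5·R4
  [ 1  4/5  -3      0  0   7/5 ]
  [ 0    1   0  -45/2  0  41/2 ]
  [ 0    0   0      1  0    -1 ]
  [ 0    0   0      0  1   1/3 ]
R2 → R2 + 45/2·R3
  [ 1  4/5  -3  0  0  7/5 ]
  [ 0    1   0  0  0   -2 ]
  [ 0    0   0  1  0   -1 ]
  [ 0    0   0  0  1  1/3 ]
R1 → R1 − 4/5·R2
  [ 1  0  -3  0  0    3 ]
  [ 0  1   0  0  0   -2 ]
  [ 0  0   0  1  0   -1 ]
  [ 0  0   0  0  1  1/3 ]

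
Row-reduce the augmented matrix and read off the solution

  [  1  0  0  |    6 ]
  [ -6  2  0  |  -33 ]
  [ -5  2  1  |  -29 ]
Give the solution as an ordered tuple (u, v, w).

(6, 3/2, -2)

r2 := r2 + 6·r1
  [  1  0  0  |    6 ]
  [  0  2  0  |    3 ]
  [ -5  2  1  |  -29 ]
r3 := r3 + 5·r1
  [ 1  0  0  |  6 ]
  [ 0  2  0  |  3 ]
  [ 0  2  1  |  1 ]
r2 := 1/2·r2
  [ 1  0  0  |    6 ]
  [ 0  1  0  |  3/2 ]
  [ 0  2  1  |    1 ]
r3 := r3 − 2·r2
  [ 1  0  0  |    6 ]
  [ 0  1  0  |  3/2 ]
  [ 0  0  1  |   -2 ]
Reading off the last column: u = 6, v = 3/2, w = -2.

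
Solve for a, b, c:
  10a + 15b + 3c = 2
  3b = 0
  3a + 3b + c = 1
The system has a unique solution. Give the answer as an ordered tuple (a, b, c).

(-1, 0, 4)

Form the augmented matrix and row-reduce:
  [ 10  15  3  |  2 ]
  [  0   3  0  |  0 ]
  [  3   3  1  |  1 ]
Multiply R1 by 1/10.
  [ 1  3/2  3/10  |  1/5 ]
  [ 0    3     0  |    0 ]
  [ 3    3     1  |    1 ]
Subtract 3 times R1 from R3.
  [ 1   3/2  3/10  |  1/5 ]
  [ 0     3     0  |    0 ]
  [ 0  -3/2  1/10  |  2/5 ]
Multiply R2 by 1/3.
  [ 1   3/2  3/10  |  1/5 ]
  [ 0     1     0  |    0 ]
  [ 0  -3/2  1/10  |  2/5 ]
Add 3/2 times R2 to R3.
  [ 1  3/2  3/10  |  1/5 ]
  [ 0    1     0  |    0 ]
  [ 0    0  1/10  |  2/5 ]
Multiply R3 by 10.
  [ 1  3/2  3/10  |  1/5 ]
  [ 0    1     0  |    0 ]
  [ 0    0     1  |    4 ]
Subtract 3/10 times R3 from R1.
  [ 1  3/2  0  |  -1 ]
  [ 0    1  0  |   0 ]
  [ 0    0  1  |   4 ]
Subtract 3/2 times R2 from R1.
  [ 1  0  0  |  -1 ]
  [ 0  1  0  |   0 ]
  [ 0  0  1  |   4 ]
Reading off the last column: a = -1, b = 0, c = 4.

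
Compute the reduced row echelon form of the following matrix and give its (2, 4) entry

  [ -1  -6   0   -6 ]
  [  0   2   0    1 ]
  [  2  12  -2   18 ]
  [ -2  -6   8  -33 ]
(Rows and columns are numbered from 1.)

Multiply R1 by -1.
  [  1   6   0    6 ]
  [  0   2   0    1 ]
  [  2  12  -2   18 ]
  [ -2  -6   8  -33 ]
Subtract 2 times R1 from R3.
  [  1   6   0    6 ]
  [  0   2   0    1 ]
  [  0   0  -2    6 ]
  [ -2  -6   8  -33 ]
Add 2 times R1 to R4.
  [ 1  6   0    6 ]
  [ 0  2   0    1 ]
  [ 0  0  -2    6 ]
  [ 0  6   8  -21 ]
Multiply R2 by 1/2.
  [ 1  6   0    6 ]
  [ 0  1   0  1/2 ]
  [ 0  0  -2    6 ]
  [ 0  6   8  -21 ]
Subtract 6 times R2 from R4.
  [ 1  6   0    6 ]
  [ 0  1   0  1/2 ]
  [ 0  0  -2    6 ]
  [ 0  0   8  -24 ]
Multiply R3 by -1/2.
  [ 1  6  0    6 ]
  [ 0  1  0  1/2 ]
  [ 0  0  1   -3 ]
  [ 0  0  8  -24 ]
Subtract 8 times R3 from R4.
  [ 1  6  0    6 ]
  [ 0  1  0  1/2 ]
  [ 0  0  1   -3 ]
  [ 0  0  0    0 ]
Subtract 6 times R2 from R1.
  [ 1  0  0    3 ]
  [ 0  1  0  1/2 ]
  [ 0  0  1   -3 ]
  [ 0  0  0    0 ]

1/2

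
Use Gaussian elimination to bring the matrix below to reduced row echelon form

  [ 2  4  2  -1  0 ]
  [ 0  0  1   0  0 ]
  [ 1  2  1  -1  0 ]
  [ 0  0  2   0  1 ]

Multiply R1 by 1/2.
  [ 1  2  1  -1/2  0 ]
  [ 0  0  1     0  0 ]
  [ 1  2  1    -1  0 ]
  [ 0  0  2     0  1 ]
Subtract R1 from R3.
  [ 1  2  1  -1/2  0 ]
  [ 0  0  1     0  0 ]
  [ 0  0  0  -1/2  0 ]
  [ 0  0  2     0  1 ]
Subtract 2 times R2 from R4.
  [ 1  2  1  -1/2  0 ]
  [ 0  0  1     0  0 ]
  [ 0  0  0  -1/2  0 ]
  [ 0  0  0     0  1 ]
Multiply R3 by -2.
  [ 1  2  1  -1/2  0 ]
  [ 0  0  1     0  0 ]
  [ 0  0  0     1  0 ]
  [ 0  0  0     0  1 ]
Add 1/2 times R3 to R1.
  [ 1  2  1  0  0 ]
  [ 0  0  1  0  0 ]
  [ 0  0  0  1  0 ]
  [ 0  0  0  0  1 ]
Subtract R2 from R1.
  [ 1  2  0  0  0 ]
  [ 0  0  1  0  0 ]
  [ 0  0  0  1  0 ]
  [ 0  0  0  0  1 ]

[[1, 2, 0, 0, 0], [0, 0, 1, 0, 0], [0, 0, 0, 1, 0], [0, 0, 0, 0, 1]]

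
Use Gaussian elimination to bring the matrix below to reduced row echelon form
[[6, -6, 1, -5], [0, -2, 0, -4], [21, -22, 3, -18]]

R1 → 1/6·R1
  [  1   -1  1/6  -5/6 ]
  [  0   -2    0    -4 ]
  [ 21  -22    3   -18 ]
R3 → R3 − 21·R1
  [ 1  -1   1/6  -5/6 ]
  [ 0  -2     0    -4 ]
  [ 0  -1  -1/2  -1/2 ]
R2 → -1/2·R2
  [ 1  -1   1/6  -5/6 ]
  [ 0   1     0     2 ]
  [ 0  -1  -1/2  -1/2 ]
R3 → R3 + R2
  [ 1  -1   1/6  -5/6 ]
  [ 0   1     0     2 ]
  [ 0   0  -1/2   3/2 ]
R3 → -2·R3
  [ 1  -1  1/6  -5/6 ]
  [ 0   1    0     2 ]
  [ 0   0    1    -3 ]
R1 → R1 − 1/6·R3
  [ 1  -1  0  -1/3 ]
  [ 0   1  0     2 ]
  [ 0   0  1    -3 ]
R1 → R1 + R2
  [ 1  0  0  5/3 ]
  [ 0  1  0    2 ]
  [ 0  0  1   -3 ]

[[1, 0, 0, 5/3], [0, 1, 0, 2], [0, 0, 1, -3]]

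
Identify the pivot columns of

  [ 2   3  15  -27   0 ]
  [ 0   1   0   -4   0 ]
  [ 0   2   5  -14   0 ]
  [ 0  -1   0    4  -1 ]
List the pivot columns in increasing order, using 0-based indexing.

0, 1, 2, 4

ρ1 → 1/2·ρ1
  [ 1  3/2  15/2  -27/2   0 ]
  [ 0    1     0     -4   0 ]
  [ 0    2     5    -14   0 ]
  [ 0   -1     0      4  -1 ]
ρ3 → ρ3 − 2·ρ2
  [ 1  3/2  15/2  -27/2   0 ]
  [ 0    1     0     -4   0 ]
  [ 0    0     5     -6   0 ]
  [ 0   -1     0      4  -1 ]
ρ4 → ρ4 + ρ2
  [ 1  3/2  15/2  -27/2   0 ]
  [ 0    1     0     -4   0 ]
  [ 0    0     5     -6   0 ]
  [ 0    0     0      0  -1 ]
ρ3 → 1/5·ρ3
  [ 1  3/2  15/2  -27/2   0 ]
  [ 0    1     0     -4   0 ]
  [ 0    0     1   -6/5   0 ]
  [ 0    0     0      0  -1 ]
ρ4 → -1·ρ4
  [ 1  3/2  15/2  -27/2  0 ]
  [ 0    1     0     -4  0 ]
  [ 0    0     1   -6/5  0 ]
  [ 0    0     0      0  1 ]
ρ1 → ρ1 − 15/2·ρ3
  [ 1  3/2  0  -9/2  0 ]
  [ 0    1  0    -4  0 ]
  [ 0    0  1  -6/5  0 ]
  [ 0    0  0     0  1 ]
ρ1 → ρ1 − 3/2·ρ2
  [ 1  0  0   3/2  0 ]
  [ 0  1  0    -4  0 ]
  [ 0  0  1  -6/5  0 ]
  [ 0  0  0     0  1 ]
Pivot columns are the columns containing a leading 1.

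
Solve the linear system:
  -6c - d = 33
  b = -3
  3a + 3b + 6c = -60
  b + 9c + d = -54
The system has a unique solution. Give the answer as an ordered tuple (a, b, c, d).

(-5, -3, -6, 3)

Form the augmented matrix and row-reduce:
  [ 0  0  -6  -1  |   33 ]
  [ 0  1   0   0  |   -3 ]
  [ 3  3   6   0  |  -60 ]
  [ 0  1   9   1  |  -54 ]
R1 <=> R3
  [ 3  3   6   0  |  -60 ]
  [ 0  1   0   0  |   -3 ]
  [ 0  0  -6  -1  |   33 ]
  [ 0  1   9   1  |  -54 ]
R1 -> 1/3·R1
  [ 1  1   2   0  |  -20 ]
  [ 0  1   0   0  |   -3 ]
  [ 0  0  -6  -1  |   33 ]
  [ 0  1   9   1  |  -54 ]
R4 -> R4 − R2
  [ 1  1   2   0  |  -20 ]
  [ 0  1   0   0  |   -3 ]
  [ 0  0  -6  -1  |   33 ]
  [ 0  0   9   1  |  -51 ]
R3 -> -1/6·R3
  [ 1  1  2    0  |    -20 ]
  [ 0  1  0    0  |     -3 ]
  [ 0  0  1  1/6  |  -11/2 ]
  [ 0  0  9    1  |    -51 ]
R4 -> R4 − 9·R3
  [ 1  1  2     0  |    -20 ]
  [ 0  1  0     0  |     -3 ]
  [ 0  0  1   1/6  |  -11/2 ]
  [ 0  0  0  -1/2  |   -3/2 ]
R4 -> -2·R4
  [ 1  1  2    0  |    -20 ]
  [ 0  1  0    0  |     -3 ]
  [ 0  0  1  1/6  |  -11/2 ]
  [ 0  0  0    1  |      3 ]
R3 -> R3 − 1/6·R4
  [ 1  1  2  0  |  -20 ]
  [ 0  1  0  0  |   -3 ]
  [ 0  0  1  0  |   -6 ]
  [ 0  0  0  1  |    3 ]
R1 -> R1 − 2·R3
  [ 1  1  0  0  |  -8 ]
  [ 0  1  0  0  |  -3 ]
  [ 0  0  1  0  |  -6 ]
  [ 0  0  0  1  |   3 ]
R1 -> R1 − R2
  [ 1  0  0  0  |  -5 ]
  [ 0  1  0  0  |  -3 ]
  [ 0  0  1  0  |  -6 ]
  [ 0  0  0  1  |   3 ]
Reading off the last column: a = -5, b = -3, c = -6, d = 3.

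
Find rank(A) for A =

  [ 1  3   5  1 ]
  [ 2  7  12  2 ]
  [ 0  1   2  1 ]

ρ2 := ρ2 − 2·ρ1
  [ 1  3  5  1 ]
  [ 0  1  2  0 ]
  [ 0  1  2  1 ]
ρ3 := ρ3 − ρ2
  [ 1  3  5  1 ]
  [ 0  1  2  0 ]
  [ 0  0  0  1 ]
ρ1 := ρ1 − ρ3
  [ 1  3  5  0 ]
  [ 0  1  2  0 ]
  [ 0  0  0  1 ]
ρ1 := ρ1 − 3·ρ2
  [ 1  0  -1  0 ]
  [ 0  1   2  0 ]
  [ 0  0   0  1 ]
The reduced form has 3 nonzero rows.

rank = 3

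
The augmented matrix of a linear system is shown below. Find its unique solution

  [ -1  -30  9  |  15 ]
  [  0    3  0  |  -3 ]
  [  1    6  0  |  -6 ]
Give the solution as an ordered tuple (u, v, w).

(0, -1, -5/3)

Multiply ρ1 by -1.
  [ 1  30  -9  |  -15 ]
  [ 0   3   0  |   -3 ]
  [ 1   6   0  |   -6 ]
Subtract ρ1 from ρ3.
  [ 1   30  -9  |  -15 ]
  [ 0    3   0  |   -3 ]
  [ 0  -24   9  |    9 ]
Multiply ρ2 by 1/3.
  [ 1   30  -9  |  -15 ]
  [ 0    1   0  |   -1 ]
  [ 0  -24   9  |    9 ]
Add 24 times ρ2 to ρ3.
  [ 1  30  -9  |  -15 ]
  [ 0   1   0  |   -1 ]
  [ 0   0   9  |  -15 ]
Multiply ρ3 by 1/9.
  [ 1  30  -9  |   -15 ]
  [ 0   1   0  |    -1 ]
  [ 0   0   1  |  -5/3 ]
Add 9 times ρ3 to ρ1.
  [ 1  30  0  |   -30 ]
  [ 0   1  0  |    -1 ]
  [ 0   0  1  |  -5/3 ]
Subtract 30 times ρ2 from ρ1.
  [ 1  0  0  |     0 ]
  [ 0  1  0  |    -1 ]
  [ 0  0  1  |  -5/3 ]
Reading off the last column: u = 0, v = -1, w = -5/3.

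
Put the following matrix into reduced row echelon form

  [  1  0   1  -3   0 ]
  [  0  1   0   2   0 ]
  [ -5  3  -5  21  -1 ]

[[1, 0, 1, -3, 0], [0, 1, 0, 2, 0], [0, 0, 0, 0, 1]]

R3 ← R3 + 5·R1
R3 ← R3 − 3·R2
R3 ← -1·R3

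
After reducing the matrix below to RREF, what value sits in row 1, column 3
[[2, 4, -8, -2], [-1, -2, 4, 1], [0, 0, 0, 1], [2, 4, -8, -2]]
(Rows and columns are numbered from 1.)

-4

R1 := 1/2·R1
  [  1   2  -4  -1 ]
  [ -1  -2   4   1 ]
  [  0   0   0   1 ]
  [  2   4  -8  -2 ]
R2 := R2 + R1
  [ 1  2  -4  -1 ]
  [ 0  0   0   0 ]
  [ 0  0   0   1 ]
  [ 2  4  -8  -2 ]
R4 := R4 − 2·R1
  [ 1  2  -4  -1 ]
  [ 0  0   0   0 ]
  [ 0  0   0   1 ]
  [ 0  0   0   0 ]
R2 <-> R3
  [ 1  2  -4  -1 ]
  [ 0  0   0   1 ]
  [ 0  0   0   0 ]
  [ 0  0   0   0 ]
R1 := R1 + R2
  [ 1  2  -4  0 ]
  [ 0  0   0  1 ]
  [ 0  0   0  0 ]
  [ 0  0   0  0 ]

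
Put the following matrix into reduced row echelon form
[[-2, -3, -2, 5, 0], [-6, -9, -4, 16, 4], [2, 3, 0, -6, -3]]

[[1, 3/2, 0, -3, 0], [0, 0, 1, 1/2, 0], [0, 0, 0, 0, 1]]

R1 -> -1/2·R1
R2 -> R2 + 6·R1
R3 -> R3 − 2·R1
R2 -> 1/2·R2
R3 -> R3 + 2·R2
R2 -> R2 − 2·R3
R1 -> R1 − R2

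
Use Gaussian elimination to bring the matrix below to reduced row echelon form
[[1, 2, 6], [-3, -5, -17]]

ρ2 ← ρ2 + 3·ρ1
  [ 1  2  6 ]
  [ 0  1  1 ]
ρ1 ← ρ1 − 2·ρ2
  [ 1  0  4 ]
  [ 0  1  1 ]

[[1, 0, 4], [0, 1, 1]]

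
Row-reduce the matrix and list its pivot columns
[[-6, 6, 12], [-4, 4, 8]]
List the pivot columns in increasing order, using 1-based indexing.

Multiply r1 by -1/6.
  [  1  -1  -2 ]
  [ -4   4   8 ]
Add 4 times r1 to r2.
  [ 1  -1  -2 ]
  [ 0   0   0 ]
Pivot columns are the columns containing a leading 1.

1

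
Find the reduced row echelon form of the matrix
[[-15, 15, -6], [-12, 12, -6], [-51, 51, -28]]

R1 -> -1/15·R1
R2 -> R2 + 12·R1
R3 -> R3 + 51·R1
R2 -> -5/6·R2
R3 -> R3 + 38/5·R2
R1 -> R1 − 2/5·R2

[[1, -1, 0], [0, 0, 1], [0, 0, 0]]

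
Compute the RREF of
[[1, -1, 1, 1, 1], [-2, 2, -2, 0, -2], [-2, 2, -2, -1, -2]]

[[1, -1, 1, 0, 1], [0, 0, 0, 1, 0], [0, 0, 0, 0, 0]]

R2 := R2 + 2·R1
  [  1  -1   1   1   1 ]
  [  0   0   0   2   0 ]
  [ -2   2  -2  -1  -2 ]
R3 := R3 + 2·R1
  [ 1  -1  1  1  1 ]
  [ 0   0  0  2  0 ]
  [ 0   0  0  1  0 ]
R2 := 1/2·R2
  [ 1  -1  1  1  1 ]
  [ 0   0  0  1  0 ]
  [ 0   0  0  1  0 ]
R3 := R3 − R2
  [ 1  -1  1  1  1 ]
  [ 0   0  0  1  0 ]
  [ 0   0  0  0  0 ]
R1 := R1 − R2
  [ 1  -1  1  0  1 ]
  [ 0   0  0  1  0 ]
  [ 0   0  0  0  0 ]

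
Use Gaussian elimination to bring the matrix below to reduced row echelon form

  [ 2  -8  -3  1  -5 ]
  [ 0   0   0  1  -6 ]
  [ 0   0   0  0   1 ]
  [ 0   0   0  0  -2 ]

ρ1 → 1/2·ρ1
  [ 1  -4  -3/2  1/2  -5/2 ]
  [ 0   0     0    1    -6 ]
  [ 0   0     0    0     1 ]
  [ 0   0     0    0    -2 ]
ρ4 → ρ4 + 2·ρ3
  [ 1  -4  -3/2  1/2  -5/2 ]
  [ 0   0     0    1    -6 ]
  [ 0   0     0    0     1 ]
  [ 0   0     0    0     0 ]
ρ2 → ρ2 + 6·ρ3
  [ 1  -4  -3/2  1/2  -5/2 ]
  [ 0   0     0    1     0 ]
  [ 0   0     0    0     1 ]
  [ 0   0     0    0     0 ]
ρ1 → ρ1 + 5/2·ρ3
  [ 1  -4  -3/2  1/2  0 ]
  [ 0   0     0    1  0 ]
  [ 0   0     0    0  1 ]
  [ 0   0     0    0  0 ]
ρ1 → ρ1 − 1/2·ρ2
  [ 1  -4  -3/2  0  0 ]
  [ 0   0     0  1  0 ]
  [ 0   0     0  0  1 ]
  [ 0   0     0  0  0 ]

[[1, -4, -3/2, 0, 0], [0, 0, 0, 1, 0], [0, 0, 0, 0, 1], [0, 0, 0, 0, 0]]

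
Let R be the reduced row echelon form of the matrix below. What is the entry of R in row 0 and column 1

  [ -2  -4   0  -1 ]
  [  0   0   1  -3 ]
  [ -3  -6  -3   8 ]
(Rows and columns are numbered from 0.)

Multiply R1 by -1/2.
  [  1   2   0  1/2 ]
  [  0   0   1   -3 ]
  [ -3  -6  -3    8 ]
Add 3 times R1 to R3.
  [ 1  2   0   1/2 ]
  [ 0  0   1    -3 ]
  [ 0  0  -3  19/2 ]
Add 3 times R2 to R3.
  [ 1  2  0  1/2 ]
  [ 0  0  1   -3 ]
  [ 0  0  0  1/2 ]
Multiply R3 by 2.
  [ 1  2  0  1/2 ]
  [ 0  0  1   -3 ]
  [ 0  0  0    1 ]
Add 3 times R3 to R2.
  [ 1  2  0  1/2 ]
  [ 0  0  1    0 ]
  [ 0  0  0    1 ]
Subtract 1/2 times R3 from R1.
  [ 1  2  0  0 ]
  [ 0  0  1  0 ]
  [ 0  0  0  1 ]

2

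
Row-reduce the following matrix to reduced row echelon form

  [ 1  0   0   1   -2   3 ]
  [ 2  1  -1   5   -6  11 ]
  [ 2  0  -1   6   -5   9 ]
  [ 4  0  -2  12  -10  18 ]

R2 → R2 − 2·R1
  [ 1  0   0   1   -2   3 ]
  [ 0  1  -1   3   -2   5 ]
  [ 2  0  -1   6   -5   9 ]
  [ 4  0  -2  12  -10  18 ]
R3 → R3 − 2·R1
  [ 1  0   0   1   -2   3 ]
  [ 0  1  -1   3   -2   5 ]
  [ 0  0  -1   4   -1   3 ]
  [ 4  0  -2  12  -10  18 ]
R4 → R4 − 4·R1
  [ 1  0   0  1  -2  3 ]
  [ 0  1  -1  3  -2  5 ]
  [ 0  0  -1  4  -1  3 ]
  [ 0  0  -2  8  -2  6 ]
R3 → -1·R3
  [ 1  0   0   1  -2   3 ]
  [ 0  1  -1   3  -2   5 ]
  [ 0  0   1  -4   1  -3 ]
  [ 0  0  -2   8  -2   6 ]
R4 → R4 + 2·R3
  [ 1  0   0   1  -2   3 ]
  [ 0  1  -1   3  -2   5 ]
  [ 0  0   1  -4   1  -3 ]
  [ 0  0   0   0   0   0 ]
R2 → R2 + R3
  [ 1  0  0   1  -2   3 ]
  [ 0  1  0  -1  -1   2 ]
  [ 0  0  1  -4   1  -3 ]
  [ 0  0  0   0   0   0 ]

[[1, 0, 0, 1, -2, 3], [0, 1, 0, -1, -1, 2], [0, 0, 1, -4, 1, -3], [0, 0, 0, 0, 0, 0]]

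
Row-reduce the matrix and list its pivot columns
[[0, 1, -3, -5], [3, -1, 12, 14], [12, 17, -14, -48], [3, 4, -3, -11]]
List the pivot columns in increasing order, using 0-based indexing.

0, 1, 2

Swap R1 and R2.
  [  3  -1   12   14 ]
  [  0   1   -3   -5 ]
  [ 12  17  -14  -48 ]
  [  3   4   -3  -11 ]
Multiply R1 by 1/3.
  [  1  -1/3    4  14/3 ]
  [  0     1   -3    -5 ]
  [ 12    17  -14   -48 ]
  [  3     4   -3   -11 ]
Subtract 12 times R1 from R3.
  [ 1  -1/3    4  14/3 ]
  [ 0     1   -3    -5 ]
  [ 0    21  -62  -104 ]
  [ 3     4   -3   -11 ]
Subtract 3 times R1 from R4.
  [ 1  -1/3    4  14/3 ]
  [ 0     1   -3    -5 ]
  [ 0    21  -62  -104 ]
  [ 0     5  -15   -25 ]
Subtract 21 times R2 from R3.
  [ 1  -1/3    4  14/3 ]
  [ 0     1   -3    -5 ]
  [ 0     0    1     1 ]
  [ 0     5  -15   -25 ]
Subtract 5 times R2 from R4.
  [ 1  -1/3   4  14/3 ]
  [ 0     1  -3    -5 ]
  [ 0     0   1     1 ]
  [ 0     0   0     0 ]
Add 3 times R3 to R2.
  [ 1  -1/3  4  14/3 ]
  [ 0     1  0    -2 ]
  [ 0     0  1     1 ]
  [ 0     0  0     0 ]
Subtract 4 times R3 from R1.
  [ 1  -1/3  0  2/3 ]
  [ 0     1  0   -2 ]
  [ 0     0  1    1 ]
  [ 0     0  0    0 ]
Add 1/3 times R2 to R1.
  [ 1  0  0   0 ]
  [ 0  1  0  -2 ]
  [ 0  0  1   1 ]
  [ 0  0  0   0 ]
Pivot columns are the columns containing a leading 1.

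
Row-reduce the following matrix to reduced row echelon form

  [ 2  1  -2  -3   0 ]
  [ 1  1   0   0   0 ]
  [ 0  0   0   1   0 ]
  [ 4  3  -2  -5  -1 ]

[[1, 0, -2, 0, 0], [0, 1, 2, 0, 0], [0, 0, 0, 1, 0], [0, 0, 0, 0, 1]]

R1 -> 1/2·R1
  [ 1  1/2  -1  -3/2   0 ]
  [ 1    1   0     0   0 ]
  [ 0    0   0     1   0 ]
  [ 4    3  -2    -5  -1 ]
R2 -> R2 − R1
  [ 1  1/2  -1  -3/2   0 ]
  [ 0  1/2   1   3/2   0 ]
  [ 0    0   0     1   0 ]
  [ 4    3  -2    -5  -1 ]
R4 -> R4 − 4·R1
  [ 1  1/2  -1  -3/2   0 ]
  [ 0  1/2   1   3/2   0 ]
  [ 0    0   0     1   0 ]
  [ 0    1   2     1  -1 ]
R2 -> 2·R2
  [ 1  1/2  -1  -3/2   0 ]
  [ 0    1   2     3   0 ]
  [ 0    0   0     1   0 ]
  [ 0    1   2     1  -1 ]
R4 -> R4 − R2
  [ 1  1/2  -1  -3/2   0 ]
  [ 0    1   2     3   0 ]
  [ 0    0   0     1   0 ]
  [ 0    0   0    -2  -1 ]
R4 -> R4 + 2·R3
  [ 1  1/2  -1  -3/2   0 ]
  [ 0    1   2     3   0 ]
  [ 0    0   0     1   0 ]
  [ 0    0   0     0  -1 ]
R4 -> -1·R4
  [ 1  1/2  -1  -3/2  0 ]
  [ 0    1   2     3  0 ]
  [ 0    0   0     1  0 ]
  [ 0    0   0     0  1 ]
R2 -> R2 − 3·R3
  [ 1  1/2  -1  -3/2  0 ]
  [ 0    1   2     0  0 ]
  [ 0    0   0     1  0 ]
  [ 0    0   0     0  1 ]
R1 -> R1 + 3/2·R3
  [ 1  1/2  -1  0  0 ]
  [ 0    1   2  0  0 ]
  [ 0    0   0  1  0 ]
  [ 0    0   0  0  1 ]
R1 -> R1 − 1/2·R2
  [ 1  0  -2  0  0 ]
  [ 0  1   2  0  0 ]
  [ 0  0   0  1  0 ]
  [ 0  0   0  0  1 ]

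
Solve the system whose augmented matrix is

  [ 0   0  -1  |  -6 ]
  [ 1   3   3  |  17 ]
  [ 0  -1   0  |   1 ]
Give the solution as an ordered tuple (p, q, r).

Swap R1 and R2.
Swap R2 and R3.
Multiply R2 by -1.
Multiply R3 by -1.
Subtract 3 times R3 from R1.
Subtract 3 times R2 from R1.
Reading off the last column: p = 2, q = -1, r = 6.

(2, -1, 6)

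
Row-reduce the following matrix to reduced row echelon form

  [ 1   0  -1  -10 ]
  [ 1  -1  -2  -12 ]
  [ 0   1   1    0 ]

[[1, 0, -1, 0], [0, 1, 1, 0], [0, 0, 0, 1]]

r2 := r2 − r1
  [ 1   0  -1  -10 ]
  [ 0  -1  -1   -2 ]
  [ 0   1   1    0 ]
r2 := -1·r2
  [ 1  0  -1  -10 ]
  [ 0  1   1    2 ]
  [ 0  1   1    0 ]
r3 := r3 − r2
  [ 1  0  -1  -10 ]
  [ 0  1   1    2 ]
  [ 0  0   0   -2 ]
r3 := -1/2·r3
  [ 1  0  -1  -10 ]
  [ 0  1   1    2 ]
  [ 0  0   0    1 ]
r2 := r2 − 2·r3
  [ 1  0  -1  -10 ]
  [ 0  1   1    0 ]
  [ 0  0   0    1 ]
r1 := r1 + 10·r3
  [ 1  0  -1  0 ]
  [ 0  1   1  0 ]
  [ 0  0   0  1 ]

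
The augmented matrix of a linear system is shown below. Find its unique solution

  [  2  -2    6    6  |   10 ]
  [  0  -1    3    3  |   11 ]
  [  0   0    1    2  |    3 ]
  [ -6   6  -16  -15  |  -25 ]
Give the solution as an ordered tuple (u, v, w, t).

(-6, -5, 1, 1)

r1 := 1/2·r1
  [  1  -1    3    3  |    5 ]
  [  0  -1    3    3  |   11 ]
  [  0   0    1    2  |    3 ]
  [ -6   6  -16  -15  |  -25 ]
r4 := r4 + 6·r1
  [ 1  -1  3  3  |   5 ]
  [ 0  -1  3  3  |  11 ]
  [ 0   0  1  2  |   3 ]
  [ 0   0  2  3  |   5 ]
r2 := -1·r2
  [ 1  -1   3   3  |    5 ]
  [ 0   1  -3  -3  |  -11 ]
  [ 0   0   1   2  |    3 ]
  [ 0   0   2   3  |    5 ]
r4 := r4 − 2·r3
  [ 1  -1   3   3  |    5 ]
  [ 0   1  -3  -3  |  -11 ]
  [ 0   0   1   2  |    3 ]
  [ 0   0   0  -1  |   -1 ]
r4 := -1·r4
  [ 1  -1   3   3  |    5 ]
  [ 0   1  -3  -3  |  -11 ]
  [ 0   0   1   2  |    3 ]
  [ 0   0   0   1  |    1 ]
r3 := r3 − 2·r4
  [ 1  -1   3   3  |    5 ]
  [ 0   1  -3  -3  |  -11 ]
  [ 0   0   1   0  |    1 ]
  [ 0   0   0   1  |    1 ]
r2 := r2 + 3·r4
  [ 1  -1   3  3  |   5 ]
  [ 0   1  -3  0  |  -8 ]
  [ 0   0   1  0  |   1 ]
  [ 0   0   0  1  |   1 ]
r1 := r1 − 3·r4
  [ 1  -1   3  0  |   2 ]
  [ 0   1  -3  0  |  -8 ]
  [ 0   0   1  0  |   1 ]
  [ 0   0   0  1  |   1 ]
r2 := r2 + 3·r3
  [ 1  -1  3  0  |   2 ]
  [ 0   1  0  0  |  -5 ]
  [ 0   0  1  0  |   1 ]
  [ 0   0  0  1  |   1 ]
r1 := r1 − 3·r3
  [ 1  -1  0  0  |  -1 ]
  [ 0   1  0  0  |  -5 ]
  [ 0   0  1  0  |   1 ]
  [ 0   0  0  1  |   1 ]
r1 := r1 + r2
  [ 1  0  0  0  |  -6 ]
  [ 0  1  0  0  |  -5 ]
  [ 0  0  1  0  |   1 ]
  [ 0  0  0  1  |   1 ]
Reading off the last column: u = -6, v = -5, w = 1, t = 1.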